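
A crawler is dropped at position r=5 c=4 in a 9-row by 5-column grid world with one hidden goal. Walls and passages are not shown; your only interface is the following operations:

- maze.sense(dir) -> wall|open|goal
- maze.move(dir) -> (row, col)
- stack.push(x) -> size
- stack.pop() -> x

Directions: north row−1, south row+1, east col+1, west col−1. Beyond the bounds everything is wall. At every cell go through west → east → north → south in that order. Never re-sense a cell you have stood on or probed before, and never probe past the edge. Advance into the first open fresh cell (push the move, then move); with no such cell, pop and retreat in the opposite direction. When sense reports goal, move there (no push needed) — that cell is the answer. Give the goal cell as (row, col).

! 1. maze.sense(dir→west) => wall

! 2. maze.sense(dir→north) => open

! 3. stack.push(x→north) => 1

! 4. maze.move(dir→north) => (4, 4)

! 5. maze.sense(dir→west) => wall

! 6. maze.sense(dir→north) => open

! 7. stack.push(x→north) => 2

! 8. maze.move(dir→north) => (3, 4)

! 9. maze.sense(dir→west) => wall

! 10. maze.sense(dir→north) => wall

! 11. stack.pop() => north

! 12. maze.move(dir→south) => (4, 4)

! 13. stack.pop() => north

! 14. maze.move(dir→south) => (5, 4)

! 15. maze.sense(dir→south) => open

! 16. stack.push(x→south) => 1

! 17. maze.move(dir→south) => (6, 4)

! 18. maze.sense(dir→west) => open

! 19. stack.push(x→west) => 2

! 20. maze.move(dir→west) => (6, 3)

! 21. maze.sense(dir→west) => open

! 22. stack.push(x→west) => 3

! 23. maze.move(dir→west) => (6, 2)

! 24. maze.sense(dir→west) => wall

! 25. maze.sense(dir→north) => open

! 26. stack.push(x→north) => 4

! 27. maze.move(dir→north) => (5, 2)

! 28. maze.sense(dir→west) => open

! 29. stack.push(x→west) => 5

! 30. maze.move(dir→west) => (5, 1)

! 31. maze.sense(dir→west) => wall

! 32. maze.sense(dir→north) => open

! 33. stack.push(x→north) => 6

! 34. maze.move(dir→north) => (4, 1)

! 35. maze.sense(dir→west) => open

! 36. stack.push(x→west) => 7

! 37. maze.move(dir→west) => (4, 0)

! 38. maze.sense(dir→north) => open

! 39. stack.push(x→north) => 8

! 40. maze.move(dir→north) => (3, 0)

! 41. maze.sense(dir→east) => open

! 42. stack.push(x→east) => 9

! 43. maze.move(dir→east) => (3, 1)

! 44. maze.sense(dir→east) => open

! 45. stack.push(x→east) => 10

! 46. maze.move(dir→east) => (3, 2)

! 47. maze.sense(dir→north) => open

! 48. stack.push(x→north) => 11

! 49. maze.move(dir→north) => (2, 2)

! 50. maze.sense(dir→west) => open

! 51. stack.push(x→west) => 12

! 52. maze.move(dir→west) => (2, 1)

! 53. maze.sense(dir→west) => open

! 54. stack.push(x→west) => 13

! 55. maze.move(dir→west) => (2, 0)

! 56. maze.sense(dir→north) => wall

! 57. stack.pop() => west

! 58. maze.move(dir→east) => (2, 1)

! 59. maze.sense(dir→north) => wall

! 60. stack.pop() => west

! 61. maze.move(dir→east) => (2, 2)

! 62. maze.sense(dir→east) => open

! 63. stack.push(x→east) => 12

! 64. maze.move(dir→east) => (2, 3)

! 65. maze.sense(dir→north) => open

! 66. stack.push(x→north) => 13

! 67. maze.move(dir→north) => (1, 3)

! 68. maze.sense(dir→west) => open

! 69. stack.push(x→west) => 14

! 70. maze.move(dir→west) => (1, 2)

! 71. maze.sense(dir→north) => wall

! 72. stack.pop() => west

! 73. maze.move(dir→east) => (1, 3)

! 74. maze.sense(dir→east) => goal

! 75. maze.move(dir→east) => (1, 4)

Answer: (1, 4)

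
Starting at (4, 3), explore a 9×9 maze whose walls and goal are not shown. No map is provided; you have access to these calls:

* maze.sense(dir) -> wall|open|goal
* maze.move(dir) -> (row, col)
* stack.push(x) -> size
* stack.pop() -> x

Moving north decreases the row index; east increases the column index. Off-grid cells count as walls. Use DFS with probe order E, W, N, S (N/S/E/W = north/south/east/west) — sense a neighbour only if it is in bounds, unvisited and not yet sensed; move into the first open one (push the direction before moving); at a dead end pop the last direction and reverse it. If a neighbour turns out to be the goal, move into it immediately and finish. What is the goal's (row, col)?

==> sense(dir='east')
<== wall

==> sense(dir='west')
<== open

==> push(x='west')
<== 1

==> move(dir='west')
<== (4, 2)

==> sense(dir='west')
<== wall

==> sense(dir='north')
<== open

==> push(x='north')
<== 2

==> move(dir='north')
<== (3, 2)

==> sense(dir='east')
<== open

==> push(x='east')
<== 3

==> move(dir='east')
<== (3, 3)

==> sense(dir='east')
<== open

==> push(x='east')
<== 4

==> move(dir='east')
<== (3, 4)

==> sense(dir='east')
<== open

==> push(x='east')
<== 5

==> move(dir='east')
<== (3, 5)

==> sense(dir='east')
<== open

==> push(x='east')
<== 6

==> move(dir='east')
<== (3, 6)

==> sense(dir='east')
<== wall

==> sense(dir='north')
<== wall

==> sense(dir='south')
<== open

==> push(x='south')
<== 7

==> move(dir='south')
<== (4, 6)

==> sense(dir='east')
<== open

==> push(x='east')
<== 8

==> move(dir='east')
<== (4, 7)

==> sense(dir='east')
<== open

==> push(x='east')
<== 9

==> move(dir='east')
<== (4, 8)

==> sense(dir='north')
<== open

==> push(x='north')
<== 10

==> move(dir='north')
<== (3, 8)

==> sense(dir='north')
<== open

==> push(x='north')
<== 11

==> move(dir='north')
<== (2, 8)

==> sense(dir='west')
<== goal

==> move(dir='west')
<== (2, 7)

Answer: (2, 7)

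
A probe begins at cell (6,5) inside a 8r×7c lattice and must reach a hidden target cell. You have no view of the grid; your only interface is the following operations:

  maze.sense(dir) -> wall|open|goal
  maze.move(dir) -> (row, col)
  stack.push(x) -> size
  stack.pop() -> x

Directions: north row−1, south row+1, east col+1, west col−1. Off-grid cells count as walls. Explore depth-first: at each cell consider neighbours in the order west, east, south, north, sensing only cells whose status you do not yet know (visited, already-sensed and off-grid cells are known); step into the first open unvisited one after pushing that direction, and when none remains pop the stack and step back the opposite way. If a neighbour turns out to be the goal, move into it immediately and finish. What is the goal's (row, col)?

·→ sense(dir: west)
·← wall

·→ sense(dir: east)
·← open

·→ push(x: east)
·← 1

·→ move(dir: east)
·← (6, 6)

·→ sense(dir: south)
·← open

·→ push(x: south)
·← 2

·→ move(dir: south)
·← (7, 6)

·→ sense(dir: west)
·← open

·→ push(x: west)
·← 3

·→ move(dir: west)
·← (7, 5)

·→ sense(dir: west)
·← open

·→ push(x: west)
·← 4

·→ move(dir: west)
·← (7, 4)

·→ sense(dir: west)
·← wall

·→ pop()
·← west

·→ move(dir: east)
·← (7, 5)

·→ pop()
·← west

·→ move(dir: east)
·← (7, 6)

·→ pop()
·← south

·→ move(dir: north)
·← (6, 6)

·→ sense(dir: north)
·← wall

·→ pop()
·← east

·→ move(dir: west)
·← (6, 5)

·→ sense(dir: north)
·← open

·→ push(x: north)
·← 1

·→ move(dir: north)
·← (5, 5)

·→ sense(dir: west)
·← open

·→ push(x: west)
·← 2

·→ move(dir: west)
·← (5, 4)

·→ sense(dir: west)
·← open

·→ push(x: west)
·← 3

·→ move(dir: west)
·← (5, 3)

·→ sense(dir: west)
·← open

·→ push(x: west)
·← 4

·→ move(dir: west)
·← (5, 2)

·→ sense(dir: west)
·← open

·→ push(x: west)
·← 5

·→ move(dir: west)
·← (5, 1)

·→ sense(dir: west)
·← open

·→ push(x: west)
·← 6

·→ move(dir: west)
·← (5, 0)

·→ sense(dir: south)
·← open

·→ push(x: south)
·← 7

·→ move(dir: south)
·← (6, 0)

·→ sense(dir: east)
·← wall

·→ sense(dir: south)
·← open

·→ push(x: south)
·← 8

·→ move(dir: south)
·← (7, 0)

·→ sense(dir: east)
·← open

·→ push(x: east)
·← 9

·→ move(dir: east)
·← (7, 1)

·→ sense(dir: east)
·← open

·→ push(x: east)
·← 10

·→ move(dir: east)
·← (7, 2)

·→ sense(dir: north)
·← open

·→ push(x: north)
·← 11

·→ move(dir: north)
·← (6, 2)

·→ sense(dir: east)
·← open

·→ push(x: east)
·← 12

·→ move(dir: east)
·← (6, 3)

·→ pop()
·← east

·→ move(dir: west)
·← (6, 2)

·→ pop()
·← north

·→ move(dir: south)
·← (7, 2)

·→ pop()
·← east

·→ move(dir: west)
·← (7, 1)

·→ pop()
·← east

·→ move(dir: west)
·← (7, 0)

·→ pop()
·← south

·→ move(dir: north)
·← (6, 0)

·→ pop()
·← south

·→ move(dir: north)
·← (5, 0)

·→ sense(dir: north)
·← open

·→ push(x: north)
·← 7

·→ move(dir: north)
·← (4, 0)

·→ sense(dir: east)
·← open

·→ push(x: east)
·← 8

·→ move(dir: east)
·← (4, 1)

·→ sense(dir: east)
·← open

·→ push(x: east)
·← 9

·→ move(dir: east)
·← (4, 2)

·→ sense(dir: east)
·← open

·→ push(x: east)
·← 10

·→ move(dir: east)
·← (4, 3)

·→ sense(dir: east)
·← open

·→ push(x: east)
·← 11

·→ move(dir: east)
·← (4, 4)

·→ sense(dir: east)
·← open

·→ push(x: east)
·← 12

·→ move(dir: east)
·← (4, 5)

·→ sense(dir: east)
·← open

·→ push(x: east)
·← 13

·→ move(dir: east)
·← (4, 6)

·→ sense(dir: north)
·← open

·→ push(x: north)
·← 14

·→ move(dir: north)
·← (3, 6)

·→ sense(dir: west)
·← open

·→ push(x: west)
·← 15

·→ move(dir: west)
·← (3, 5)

·→ sense(dir: west)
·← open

·→ push(x: west)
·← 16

·→ move(dir: west)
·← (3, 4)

·→ sense(dir: west)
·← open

·→ push(x: west)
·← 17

·→ move(dir: west)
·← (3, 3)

·→ sense(dir: west)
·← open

·→ push(x: west)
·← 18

·→ move(dir: west)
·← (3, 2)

·→ sense(dir: west)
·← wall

·→ sense(dir: north)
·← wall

·→ pop()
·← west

·→ move(dir: east)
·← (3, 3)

·→ sense(dir: north)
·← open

·→ push(x: north)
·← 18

·→ move(dir: north)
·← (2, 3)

·→ sense(dir: east)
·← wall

·→ sense(dir: north)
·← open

·→ push(x: north)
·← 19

·→ move(dir: north)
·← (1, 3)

·→ sense(dir: west)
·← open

·→ push(x: west)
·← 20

·→ move(dir: west)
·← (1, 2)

·→ sense(dir: west)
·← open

·→ push(x: west)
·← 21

·→ move(dir: west)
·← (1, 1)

·→ sense(dir: west)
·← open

·→ push(x: west)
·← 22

·→ move(dir: west)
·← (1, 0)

·→ sense(dir: south)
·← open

·→ push(x: south)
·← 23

·→ move(dir: south)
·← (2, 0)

·→ sense(dir: east)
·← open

·→ push(x: east)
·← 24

·→ move(dir: east)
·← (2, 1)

·→ pop()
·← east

·→ move(dir: west)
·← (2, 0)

·→ sense(dir: south)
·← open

·→ push(x: south)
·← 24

·→ move(dir: south)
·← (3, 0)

·→ pop()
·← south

·→ move(dir: north)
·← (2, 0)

·→ pop()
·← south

·→ move(dir: north)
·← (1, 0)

·→ sense(dir: north)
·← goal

·→ move(dir: north)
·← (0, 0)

Answer: (0, 0)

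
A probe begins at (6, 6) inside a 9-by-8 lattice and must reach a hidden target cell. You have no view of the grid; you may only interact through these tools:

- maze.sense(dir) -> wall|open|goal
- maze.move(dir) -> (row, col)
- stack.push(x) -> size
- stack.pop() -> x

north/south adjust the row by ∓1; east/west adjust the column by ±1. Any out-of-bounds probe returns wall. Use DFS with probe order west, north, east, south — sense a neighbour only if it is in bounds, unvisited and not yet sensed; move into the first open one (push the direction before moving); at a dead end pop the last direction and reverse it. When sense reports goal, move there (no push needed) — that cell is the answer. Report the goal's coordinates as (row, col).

I call maze.sense on dir='west', which returns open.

Invoking stack.push on x='west', and get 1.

Using maze.move on dir='west', yielding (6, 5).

Invoking maze.sense on dir='west', and get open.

Now I run stack.push on x='west', yielding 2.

Using maze.move on dir='west', and get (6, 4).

Then maze.sense on dir='west', yielding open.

I invoke stack.push on x='west', and observe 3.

Calling maze.move on dir='west', which returns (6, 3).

I call maze.sense on dir='west', giving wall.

Calling maze.sense on dir='north', and get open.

Then stack.push on x='north', → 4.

I use maze.move on dir='north', and observe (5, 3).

Now I run maze.sense on dir='west', → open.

Using stack.push on x='west', → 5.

I invoke maze.move on dir='west', : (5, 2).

I use maze.sense on dir='west', and see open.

I invoke stack.push on x='west', and get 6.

I try maze.move on dir='west', and get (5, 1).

I run maze.sense on dir='west', yielding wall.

I invoke maze.sense on dir='north', yielding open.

Invoking stack.push on x='north', giving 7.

I try maze.move on dir='north', which returns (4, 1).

I run maze.sense on dir='west', and get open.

I try stack.push on x='west', and get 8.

I use maze.move on dir='west', and observe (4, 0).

I try maze.sense on dir='north', → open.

Invoking stack.push on x='north', : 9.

Invoking maze.move on dir='north', → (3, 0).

I invoke maze.sense on dir='north', — result: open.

I call stack.push on x='north', — result: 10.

Invoking maze.move on dir='north', which returns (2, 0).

I call maze.sense on dir='north', : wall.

Then maze.sense on dir='east', and observe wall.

Using stack.pop(), and see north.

I use maze.move on dir='south', → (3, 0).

I invoke maze.sense on dir='east', : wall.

Using stack.pop, yielding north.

I call maze.move on dir='south', and get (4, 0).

Invoking stack.pop(), which returns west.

Next I call maze.move on dir='east', and get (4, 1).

Using maze.sense on dir='east', and see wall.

Then stack.pop(), and see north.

I invoke maze.move on dir='south', : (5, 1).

Next I call maze.sense on dir='south', — result: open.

Now I run stack.push on x='south', and get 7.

I try maze.move on dir='south', and see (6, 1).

I run maze.sense on dir='west', → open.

I run stack.push on x='west', and see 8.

I try maze.move on dir='west', : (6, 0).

Calling maze.sense on dir='south', → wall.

Calling stack.pop(), → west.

I use maze.move on dir='east', and observe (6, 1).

Now I run maze.sense on dir='south', and get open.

I use stack.push on x='south', → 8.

Now I run maze.move on dir='south', giving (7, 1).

I invoke maze.sense on dir='east', which returns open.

I run stack.push on x='east', → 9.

I run maze.move on dir='east', and see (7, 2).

Using maze.sense on dir='east', yielding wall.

Calling maze.sense on dir='south', giving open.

Using stack.push on x='south', and see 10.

Using maze.move on dir='south', and observe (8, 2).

I try maze.sense on dir='west', which returns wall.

Calling maze.sense on dir='east', and observe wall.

I call stack.pop, : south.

I try maze.move on dir='north', — result: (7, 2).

Calling stack.pop, giving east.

Using maze.move on dir='west', giving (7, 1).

I use stack.pop(), and observe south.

Invoking maze.move on dir='north', — result: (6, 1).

Next I call stack.pop, which returns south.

I invoke maze.move on dir='north', and see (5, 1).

Using stack.pop(), yielding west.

I invoke maze.move on dir='east', : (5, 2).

Next I call stack.pop, and see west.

I run maze.move on dir='east', and see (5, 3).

Now I run maze.sense on dir='north', giving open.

I use stack.push on x='north', and see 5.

I use maze.move on dir='north', → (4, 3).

Now I run maze.sense on dir='north', and get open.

Then stack.push on x='north', and get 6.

I try maze.move on dir='north', — result: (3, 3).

I try maze.sense on dir='west', giving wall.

Invoking maze.sense on dir='north', and see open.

I invoke stack.push on x='north', — result: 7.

I run maze.move on dir='north', — result: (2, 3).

I call maze.sense on dir='west', — result: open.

I call stack.push on x='west', and see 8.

Calling maze.move on dir='west', giving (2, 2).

I call maze.sense on dir='north', : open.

I invoke stack.push on x='north', : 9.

Then maze.move on dir='north', which returns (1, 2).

Then maze.sense on dir='west', yielding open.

Calling stack.push on x='west', and see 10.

I invoke maze.move on dir='west', and observe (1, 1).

I invoke maze.sense on dir='north', and observe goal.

Using maze.move on dir='north', and observe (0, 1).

Answer: (0, 1)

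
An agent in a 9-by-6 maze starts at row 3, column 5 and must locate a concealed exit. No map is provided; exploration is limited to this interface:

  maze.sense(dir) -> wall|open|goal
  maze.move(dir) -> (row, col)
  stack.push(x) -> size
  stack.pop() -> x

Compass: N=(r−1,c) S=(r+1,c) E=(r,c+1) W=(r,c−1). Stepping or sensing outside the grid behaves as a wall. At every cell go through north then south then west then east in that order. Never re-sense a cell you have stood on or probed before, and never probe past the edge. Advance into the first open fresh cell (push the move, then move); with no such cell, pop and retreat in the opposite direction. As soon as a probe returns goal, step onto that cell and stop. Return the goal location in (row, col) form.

I call sense with dir=north, — result: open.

I call push with x=north, and get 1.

I run move with dir=north, — result: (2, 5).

Now I run sense with dir=north, yielding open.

I run push with x=north, which returns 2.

Calling move with dir=north, : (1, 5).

Then sense with dir=north, and observe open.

Calling push with x=north, and observe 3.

Invoking move with dir=north, and get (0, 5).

I run sense with dir=west, and observe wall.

Then pop, yielding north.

I use move with dir=south, and observe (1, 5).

I use sense with dir=west, : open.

Using push with x=west, — result: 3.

I invoke move with dir=west, giving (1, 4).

I try sense with dir=south, and observe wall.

Invoking sense with dir=west, yielding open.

I call push with x=west, and get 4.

I use move with dir=west, → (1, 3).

I invoke sense with dir=north, yielding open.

I use push with x=north, which returns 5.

I call move with dir=north, giving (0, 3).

Next I call sense with dir=west, yielding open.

Next I call push with x=west, giving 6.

Then move with dir=west, : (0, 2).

Calling sense with dir=south, → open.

I call push with x=south, and get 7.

Now I run move with dir=south, and get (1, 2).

Invoking sense with dir=south, → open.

Invoking push with x=south, → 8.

Invoking move with dir=south, → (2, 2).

I call sense with dir=south, which returns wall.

I try sense with dir=west, giving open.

Next I call push with x=west, and observe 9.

I try move with dir=west, which returns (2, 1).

I run sense with dir=north, — result: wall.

Using sense with dir=south, : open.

I try push with x=south, and get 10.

Using move with dir=south, which returns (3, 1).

Using sense with dir=south, : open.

Calling push with x=south, → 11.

I use move with dir=south, which returns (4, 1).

Calling sense with dir=south, which returns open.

I use push with x=south, yielding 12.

Next I call move with dir=south, and get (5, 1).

I use sense with dir=south, which returns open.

I invoke push with x=south, and see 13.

Using move with dir=south, giving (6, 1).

Using sense with dir=south, giving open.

I try push with x=south, and observe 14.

I run move with dir=south, which returns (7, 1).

I run sense with dir=south, yielding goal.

I try move with dir=south, and get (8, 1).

Answer: (8, 1)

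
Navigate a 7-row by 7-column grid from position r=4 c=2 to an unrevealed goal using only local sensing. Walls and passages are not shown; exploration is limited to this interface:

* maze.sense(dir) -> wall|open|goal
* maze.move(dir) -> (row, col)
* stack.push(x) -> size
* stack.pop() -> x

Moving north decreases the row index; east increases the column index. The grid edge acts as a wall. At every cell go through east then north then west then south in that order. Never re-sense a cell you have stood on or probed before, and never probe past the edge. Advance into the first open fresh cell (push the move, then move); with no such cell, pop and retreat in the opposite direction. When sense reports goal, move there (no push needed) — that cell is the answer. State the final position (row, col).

CALL sense[dir=east]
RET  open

CALL push[x=east]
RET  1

CALL move[dir=east]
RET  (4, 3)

CALL sense[dir=east]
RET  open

CALL push[x=east]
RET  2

CALL move[dir=east]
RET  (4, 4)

CALL sense[dir=east]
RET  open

CALL push[x=east]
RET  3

CALL move[dir=east]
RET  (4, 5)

CALL sense[dir=east]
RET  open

CALL push[x=east]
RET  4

CALL move[dir=east]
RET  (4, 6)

CALL sense[dir=north]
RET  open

CALL push[x=north]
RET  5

CALL move[dir=north]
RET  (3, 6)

CALL sense[dir=north]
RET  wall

CALL sense[dir=west]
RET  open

CALL push[x=west]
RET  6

CALL move[dir=west]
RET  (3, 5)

CALL sense[dir=north]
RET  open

CALL push[x=north]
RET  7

CALL move[dir=north]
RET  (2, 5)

CALL sense[dir=north]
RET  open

CALL push[x=north]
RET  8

CALL move[dir=north]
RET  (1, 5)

CALL sense[dir=east]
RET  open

CALL push[x=east]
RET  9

CALL move[dir=east]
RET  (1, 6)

CALL sense[dir=north]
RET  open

CALL push[x=north]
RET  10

CALL move[dir=north]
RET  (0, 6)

CALL sense[dir=west]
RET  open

CALL push[x=west]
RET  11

CALL move[dir=west]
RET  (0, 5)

CALL sense[dir=west]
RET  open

CALL push[x=west]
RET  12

CALL move[dir=west]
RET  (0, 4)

CALL sense[dir=west]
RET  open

CALL push[x=west]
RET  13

CALL move[dir=west]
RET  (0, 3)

CALL sense[dir=west]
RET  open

CALL push[x=west]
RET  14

CALL move[dir=west]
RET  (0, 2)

CALL sense[dir=west]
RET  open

CALL push[x=west]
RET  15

CALL move[dir=west]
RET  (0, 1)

CALL sense[dir=west]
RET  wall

CALL sense[dir=south]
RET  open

CALL push[x=south]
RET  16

CALL move[dir=south]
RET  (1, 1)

CALL sense[dir=east]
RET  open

CALL push[x=east]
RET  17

CALL move[dir=east]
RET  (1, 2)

CALL sense[dir=east]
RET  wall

CALL sense[dir=south]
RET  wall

CALL pop[]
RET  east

CALL move[dir=west]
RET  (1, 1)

CALL sense[dir=west]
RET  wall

CALL sense[dir=south]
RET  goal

CALL move[dir=south]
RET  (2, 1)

Answer: (2, 1)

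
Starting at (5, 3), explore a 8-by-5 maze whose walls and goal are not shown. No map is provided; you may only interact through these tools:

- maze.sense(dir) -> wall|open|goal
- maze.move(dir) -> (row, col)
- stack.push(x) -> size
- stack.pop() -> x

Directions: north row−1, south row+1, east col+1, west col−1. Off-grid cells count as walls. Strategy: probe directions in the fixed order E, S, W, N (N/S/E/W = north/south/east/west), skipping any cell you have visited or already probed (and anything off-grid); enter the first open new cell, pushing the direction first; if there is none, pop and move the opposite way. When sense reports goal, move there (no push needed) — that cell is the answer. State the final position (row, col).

Next I call maze.sense on east, and see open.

I call stack.push on east, yielding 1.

I invoke maze.move on east, which returns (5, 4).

Calling maze.sense on south, : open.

I use stack.push on south, which returns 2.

I invoke maze.move on south, yielding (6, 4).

I call maze.sense on south, which returns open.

I invoke stack.push on south, and get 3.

Calling maze.move on south, : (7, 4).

Calling maze.sense on west, and observe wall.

Calling stack.pop(), and get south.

Using maze.move on north, — result: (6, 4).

I invoke maze.sense on west, and see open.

Next I call stack.push on west, yielding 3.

Then maze.move on west, and get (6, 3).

I run maze.sense on west, and observe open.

Using stack.push on west, → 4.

Next I call maze.move on west, : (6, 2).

Calling maze.sense on south, giving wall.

I invoke maze.sense on west, and see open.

I invoke stack.push on west, and see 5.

Calling maze.move on west, → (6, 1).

I call maze.sense on south, giving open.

I use stack.push on south, giving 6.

Invoking maze.move on south, giving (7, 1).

I call maze.sense on west, which returns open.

I use stack.push on west, : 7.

Now I run maze.move on west, : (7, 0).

Calling maze.sense on north, and get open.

I run stack.push on north, giving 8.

Using maze.move on north, and get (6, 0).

Now I run maze.sense on north, and observe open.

I invoke stack.push on north, : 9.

I use maze.move on north, : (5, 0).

I call maze.sense on east, : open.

Now I run stack.push on east, : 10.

Calling maze.move on east, and see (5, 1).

I call maze.sense on east, yielding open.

I run stack.push on east, which returns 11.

Next I call maze.move on east, which returns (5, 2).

I call maze.sense on north, and see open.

Next I call stack.push on north, : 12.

Now I run maze.move on north, yielding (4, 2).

Using maze.sense on east, yielding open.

Using stack.push on east, which returns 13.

I run maze.move on east, : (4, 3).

I call maze.sense on east, and get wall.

I invoke maze.sense on north, yielding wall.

I try stack.pop(), — result: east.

I run maze.move on west, → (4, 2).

I invoke maze.sense on west, yielding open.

Then stack.push on west, → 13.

Invoking maze.move on west, yielding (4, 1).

I run maze.sense on west, and observe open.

Next I call stack.push on west, and see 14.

I run maze.move on west, yielding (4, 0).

Calling maze.sense on north, → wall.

Calling stack.pop(), which returns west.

Then maze.move on east, : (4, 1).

Now I run maze.sense on north, : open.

Then stack.push on north, → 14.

Calling maze.move on north, → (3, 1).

Invoking maze.sense on east, which returns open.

Calling stack.push on east, yielding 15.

Then maze.move on east, : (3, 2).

I run maze.sense on north, yielding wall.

I invoke stack.pop, giving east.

Using maze.move on west, which returns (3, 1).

Then maze.sense on north, : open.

I call stack.push on north, : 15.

Then maze.move on north, : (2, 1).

Now I run maze.sense on west, yielding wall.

I try maze.sense on north, giving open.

Calling stack.push on north, — result: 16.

Next I call maze.move on north, and get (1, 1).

I invoke maze.sense on east, — result: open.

I invoke stack.push on east, → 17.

I try maze.move on east, and get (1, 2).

I call maze.sense on east, : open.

I use stack.push on east, — result: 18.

Then maze.move on east, which returns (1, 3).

I run maze.sense on east, and get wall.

I call maze.sense on south, — result: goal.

Now I run maze.move on south, and observe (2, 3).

Answer: (2, 3)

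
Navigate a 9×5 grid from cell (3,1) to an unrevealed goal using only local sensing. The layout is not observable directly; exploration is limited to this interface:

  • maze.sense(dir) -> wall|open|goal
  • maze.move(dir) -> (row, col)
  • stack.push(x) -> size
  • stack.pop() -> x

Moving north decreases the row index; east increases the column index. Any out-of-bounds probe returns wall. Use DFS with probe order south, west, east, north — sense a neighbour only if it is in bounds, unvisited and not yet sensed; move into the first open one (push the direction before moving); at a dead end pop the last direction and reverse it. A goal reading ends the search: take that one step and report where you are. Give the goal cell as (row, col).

·→ sense(dir='south')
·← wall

·→ sense(dir='west')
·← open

·→ push(x='west')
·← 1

·→ move(dir='west')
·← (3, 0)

·→ sense(dir='south')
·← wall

·→ sense(dir='north')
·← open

·→ push(x='north')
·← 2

·→ move(dir='north')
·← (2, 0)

·→ sense(dir='east')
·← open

·→ push(x='east')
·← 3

·→ move(dir='east')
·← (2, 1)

·→ sense(dir='east')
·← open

·→ push(x='east')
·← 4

·→ move(dir='east')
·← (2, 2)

·→ sense(dir='south')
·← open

·→ push(x='south')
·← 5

·→ move(dir='south')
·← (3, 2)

·→ sense(dir='south')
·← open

·→ push(x='south')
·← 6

·→ move(dir='south')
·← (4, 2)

·→ sense(dir='south')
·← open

·→ push(x='south')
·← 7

·→ move(dir='south')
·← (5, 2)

·→ sense(dir='south')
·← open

·→ push(x='south')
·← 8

·→ move(dir='south')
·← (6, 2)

·→ sense(dir='south')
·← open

·→ push(x='south')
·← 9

·→ move(dir='south')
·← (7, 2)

·→ sense(dir='south')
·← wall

·→ sense(dir='west')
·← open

·→ push(x='west')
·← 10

·→ move(dir='west')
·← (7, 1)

·→ sense(dir='south')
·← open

·→ push(x='south')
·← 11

·→ move(dir='south')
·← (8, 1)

·→ sense(dir='west')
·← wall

·→ pop()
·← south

·→ move(dir='north')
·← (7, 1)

·→ sense(dir='west')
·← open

·→ push(x='west')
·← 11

·→ move(dir='west')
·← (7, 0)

·→ sense(dir='north')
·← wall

·→ pop()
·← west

·→ move(dir='east')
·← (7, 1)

·→ sense(dir='north')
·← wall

·→ pop()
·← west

·→ move(dir='east')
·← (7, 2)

·→ sense(dir='east')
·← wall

·→ pop()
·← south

·→ move(dir='north')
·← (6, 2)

·→ sense(dir='east')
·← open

·→ push(x='east')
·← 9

·→ move(dir='east')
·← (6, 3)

·→ sense(dir='east')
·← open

·→ push(x='east')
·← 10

·→ move(dir='east')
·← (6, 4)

·→ sense(dir='south')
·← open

·→ push(x='south')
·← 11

·→ move(dir='south')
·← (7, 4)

·→ sense(dir='south')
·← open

·→ push(x='south')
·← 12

·→ move(dir='south')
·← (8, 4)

·→ sense(dir='west')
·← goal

·→ move(dir='west')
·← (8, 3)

Answer: (8, 3)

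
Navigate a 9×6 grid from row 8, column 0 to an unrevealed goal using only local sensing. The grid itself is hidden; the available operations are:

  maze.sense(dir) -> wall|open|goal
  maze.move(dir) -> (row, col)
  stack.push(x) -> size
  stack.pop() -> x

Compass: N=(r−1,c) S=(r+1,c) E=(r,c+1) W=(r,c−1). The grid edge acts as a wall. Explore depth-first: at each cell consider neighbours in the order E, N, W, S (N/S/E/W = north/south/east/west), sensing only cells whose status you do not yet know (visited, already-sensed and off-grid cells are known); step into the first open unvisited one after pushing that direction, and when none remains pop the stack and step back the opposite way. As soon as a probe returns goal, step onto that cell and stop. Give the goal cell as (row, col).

;; 1. sense(dir: east) => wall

;; 2. sense(dir: north) => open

;; 3. push(x: north) => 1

;; 4. move(dir: north) => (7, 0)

;; 5. sense(dir: east) => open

;; 6. push(x: east) => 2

;; 7. move(dir: east) => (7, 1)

;; 8. sense(dir: east) => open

;; 9. push(x: east) => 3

;; 10. move(dir: east) => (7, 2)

;; 11. sense(dir: east) => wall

;; 12. sense(dir: north) => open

;; 13. push(x: north) => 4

;; 14. move(dir: north) => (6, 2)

;; 15. sense(dir: east) => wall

;; 16. sense(dir: north) => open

;; 17. push(x: north) => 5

;; 18. move(dir: north) => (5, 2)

;; 19. sense(dir: east) => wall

;; 20. sense(dir: north) => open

;; 21. push(x: north) => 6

;; 22. move(dir: north) => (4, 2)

;; 23. sense(dir: east) => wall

;; 24. sense(dir: north) => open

;; 25. push(x: north) => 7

;; 26. move(dir: north) => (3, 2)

;; 27. sense(dir: east) => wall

;; 28. sense(dir: north) => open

;; 29. push(x: north) => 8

;; 30. move(dir: north) => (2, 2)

;; 31. sense(dir: east) => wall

;; 32. sense(dir: north) => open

;; 33. push(x: north) => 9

;; 34. move(dir: north) => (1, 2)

;; 35. sense(dir: east) => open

;; 36. push(x: east) => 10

;; 37. move(dir: east) => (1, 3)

;; 38. sense(dir: east) => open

;; 39. push(x: east) => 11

;; 40. move(dir: east) => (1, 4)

;; 41. sense(dir: east) => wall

;; 42. sense(dir: north) => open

;; 43. push(x: north) => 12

;; 44. move(dir: north) => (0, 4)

;; 45. sense(dir: east) => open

;; 46. push(x: east) => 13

;; 47. move(dir: east) => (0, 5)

;; 48. pop() => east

;; 49. move(dir: west) => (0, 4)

;; 50. sense(dir: west) => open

;; 51. push(x: west) => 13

;; 52. move(dir: west) => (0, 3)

;; 53. sense(dir: west) => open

;; 54. push(x: west) => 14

;; 55. move(dir: west) => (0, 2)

;; 56. sense(dir: west) => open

;; 57. push(x: west) => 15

;; 58. move(dir: west) => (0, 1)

;; 59. sense(dir: west) => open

;; 60. push(x: west) => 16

;; 61. move(dir: west) => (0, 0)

;; 62. sense(dir: south) => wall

;; 63. pop() => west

;; 64. move(dir: east) => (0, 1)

;; 65. sense(dir: south) => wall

;; 66. pop() => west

;; 67. move(dir: east) => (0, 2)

;; 68. pop() => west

;; 69. move(dir: east) => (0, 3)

;; 70. pop() => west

;; 71. move(dir: east) => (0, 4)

;; 72. pop() => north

;; 73. move(dir: south) => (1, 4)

;; 74. sense(dir: south) => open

;; 75. push(x: south) => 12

;; 76. move(dir: south) => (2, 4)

;; 77. sense(dir: east) => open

;; 78. push(x: east) => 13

;; 79. move(dir: east) => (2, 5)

;; 80. sense(dir: south) => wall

;; 81. pop() => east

;; 82. move(dir: west) => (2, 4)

;; 83. sense(dir: south) => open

;; 84. push(x: south) => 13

;; 85. move(dir: south) => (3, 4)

;; 86. sense(dir: south) => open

;; 87. push(x: south) => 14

;; 88. move(dir: south) => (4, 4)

;; 89. sense(dir: east) => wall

;; 90. sense(dir: south) => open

;; 91. push(x: south) => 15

;; 92. move(dir: south) => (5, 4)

;; 93. sense(dir: east) => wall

;; 94. sense(dir: south) => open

;; 95. push(x: south) => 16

;; 96. move(dir: south) => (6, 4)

;; 97. sense(dir: east) => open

;; 98. push(x: east) => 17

;; 99. move(dir: east) => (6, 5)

;; 100. sense(dir: south) => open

;; 101. push(x: south) => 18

;; 102. move(dir: south) => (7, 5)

;; 103. sense(dir: west) => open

;; 104. push(x: west) => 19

;; 105. move(dir: west) => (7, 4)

;; 106. sense(dir: south) => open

;; 107. push(x: south) => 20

;; 108. move(dir: south) => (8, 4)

;; 109. sense(dir: east) => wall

;; 110. sense(dir: west) => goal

;; 111. move(dir: west) => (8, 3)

Answer: (8, 3)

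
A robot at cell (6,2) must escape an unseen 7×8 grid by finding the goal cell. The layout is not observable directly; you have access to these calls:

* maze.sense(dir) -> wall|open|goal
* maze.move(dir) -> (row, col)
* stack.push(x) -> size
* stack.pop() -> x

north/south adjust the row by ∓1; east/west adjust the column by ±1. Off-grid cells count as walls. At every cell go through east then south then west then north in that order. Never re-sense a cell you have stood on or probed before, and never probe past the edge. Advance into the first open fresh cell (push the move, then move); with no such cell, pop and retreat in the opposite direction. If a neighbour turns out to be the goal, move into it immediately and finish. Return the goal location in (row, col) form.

Now I run maze.sense on east, and get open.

I use stack.push on east, and get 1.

I use maze.move on east, → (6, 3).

Now I run maze.sense on east, and observe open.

Then stack.push on east, giving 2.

Now I run maze.move on east, which returns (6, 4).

I try maze.sense on east, which returns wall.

Next I call maze.sense on north, and observe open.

I invoke stack.push on north, giving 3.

Calling maze.move on north, giving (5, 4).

Next I call maze.sense on east, — result: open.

Now I run stack.push on east, which returns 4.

Calling maze.move on east, yielding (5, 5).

I call maze.sense on east, — result: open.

Now I run stack.push on east, and see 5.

Next I call maze.move on east, giving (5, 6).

Invoking maze.sense on east, and observe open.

Invoking stack.push on east, and observe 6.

Next I call maze.move on east, → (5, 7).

I use maze.sense on south, giving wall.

I call maze.sense on north, : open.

I call stack.push on north, → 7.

I run maze.move on north, and see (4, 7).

I invoke maze.sense on west, which returns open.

Using stack.push on west, and get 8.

I use maze.move on west, : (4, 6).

I use maze.sense on west, and observe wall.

Invoking maze.sense on north, and see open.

I run stack.push on north, which returns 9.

Now I run maze.move on north, giving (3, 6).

I run maze.sense on east, which returns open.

I try stack.push on east, → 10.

Then maze.move on east, and get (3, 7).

Next I call maze.sense on north, which returns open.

Now I run stack.push on north, yielding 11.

Now I run maze.move on north, : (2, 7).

I run maze.sense on west, which returns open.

I invoke stack.push on west, and see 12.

Then maze.move on west, yielding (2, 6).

Now I run maze.sense on west, giving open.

Invoking stack.push on west, : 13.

Calling maze.move on west, yielding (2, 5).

Now I run maze.sense on south, : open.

Then stack.push on south, giving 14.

I use maze.move on south, → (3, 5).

Using maze.sense on west, → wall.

Now I run stack.pop(), → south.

Now I run maze.move on north, yielding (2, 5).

Then maze.sense on west, which returns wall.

Using maze.sense on north, and see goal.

Calling maze.move on north, which returns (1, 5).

Answer: (1, 5)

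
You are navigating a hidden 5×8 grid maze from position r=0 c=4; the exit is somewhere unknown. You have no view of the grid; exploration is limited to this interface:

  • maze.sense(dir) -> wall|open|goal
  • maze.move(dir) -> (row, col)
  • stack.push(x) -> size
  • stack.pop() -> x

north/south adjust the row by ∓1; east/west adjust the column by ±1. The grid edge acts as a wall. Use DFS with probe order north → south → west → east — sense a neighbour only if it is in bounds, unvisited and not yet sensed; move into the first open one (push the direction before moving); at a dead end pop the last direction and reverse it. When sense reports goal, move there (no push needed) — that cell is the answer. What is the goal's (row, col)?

>>> sense dir→south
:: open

>>> push x→south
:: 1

>>> move dir→south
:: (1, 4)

>>> sense dir→south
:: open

>>> push x→south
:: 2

>>> move dir→south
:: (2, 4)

>>> sense dir→south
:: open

>>> push x→south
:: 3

>>> move dir→south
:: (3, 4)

>>> sense dir→south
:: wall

>>> sense dir→west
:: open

>>> push x→west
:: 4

>>> move dir→west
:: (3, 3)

>>> sense dir→north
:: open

>>> push x→north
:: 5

>>> move dir→north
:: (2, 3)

>>> sense dir→north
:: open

>>> push x→north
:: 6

>>> move dir→north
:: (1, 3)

>>> sense dir→north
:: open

>>> push x→north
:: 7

>>> move dir→north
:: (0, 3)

>>> sense dir→west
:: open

>>> push x→west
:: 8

>>> move dir→west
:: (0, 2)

>>> sense dir→south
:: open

>>> push x→south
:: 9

>>> move dir→south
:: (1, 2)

>>> sense dir→south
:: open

>>> push x→south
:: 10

>>> move dir→south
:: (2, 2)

>>> sense dir→south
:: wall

>>> sense dir→west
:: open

>>> push x→west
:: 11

>>> move dir→west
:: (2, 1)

>>> sense dir→north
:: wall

>>> sense dir→south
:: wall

>>> sense dir→west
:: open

>>> push x→west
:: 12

>>> move dir→west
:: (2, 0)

>>> sense dir→north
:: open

>>> push x→north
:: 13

>>> move dir→north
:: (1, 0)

>>> sense dir→north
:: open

>>> push x→north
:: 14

>>> move dir→north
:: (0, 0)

>>> sense dir→east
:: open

>>> push x→east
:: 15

>>> move dir→east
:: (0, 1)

>>> pop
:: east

>>> move dir→west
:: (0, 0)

>>> pop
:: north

>>> move dir→south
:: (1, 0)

>>> pop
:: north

>>> move dir→south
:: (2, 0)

>>> sense dir→south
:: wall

>>> pop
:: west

>>> move dir→east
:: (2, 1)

>>> pop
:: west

>>> move dir→east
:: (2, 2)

>>> pop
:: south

>>> move dir→north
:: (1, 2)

>>> pop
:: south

>>> move dir→north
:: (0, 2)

>>> pop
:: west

>>> move dir→east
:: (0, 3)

>>> pop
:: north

>>> move dir→south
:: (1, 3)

>>> pop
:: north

>>> move dir→south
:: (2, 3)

>>> pop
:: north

>>> move dir→south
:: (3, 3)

>>> sense dir→south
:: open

>>> push x→south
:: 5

>>> move dir→south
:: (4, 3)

>>> sense dir→west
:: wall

>>> pop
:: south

>>> move dir→north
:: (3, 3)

>>> pop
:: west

>>> move dir→east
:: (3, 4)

>>> sense dir→east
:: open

>>> push x→east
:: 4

>>> move dir→east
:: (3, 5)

>>> sense dir→north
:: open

>>> push x→north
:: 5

>>> move dir→north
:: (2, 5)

>>> sense dir→north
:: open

>>> push x→north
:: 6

>>> move dir→north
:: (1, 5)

>>> sense dir→north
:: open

>>> push x→north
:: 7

>>> move dir→north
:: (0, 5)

>>> sense dir→east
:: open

>>> push x→east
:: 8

>>> move dir→east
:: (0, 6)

>>> sense dir→south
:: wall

>>> sense dir→east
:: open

>>> push x→east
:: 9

>>> move dir→east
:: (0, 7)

>>> sense dir→south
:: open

>>> push x→south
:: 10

>>> move dir→south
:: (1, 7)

>>> sense dir→south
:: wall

>>> pop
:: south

>>> move dir→north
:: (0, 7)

>>> pop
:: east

>>> move dir→west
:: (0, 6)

>>> pop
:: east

>>> move dir→west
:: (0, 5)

>>> pop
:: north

>>> move dir→south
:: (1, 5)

>>> pop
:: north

>>> move dir→south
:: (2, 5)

>>> sense dir→east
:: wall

>>> pop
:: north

>>> move dir→south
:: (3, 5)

>>> sense dir→south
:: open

>>> push x→south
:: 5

>>> move dir→south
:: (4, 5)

>>> sense dir→east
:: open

>>> push x→east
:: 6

>>> move dir→east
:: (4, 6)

>>> sense dir→north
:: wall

>>> sense dir→east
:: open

>>> push x→east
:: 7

>>> move dir→east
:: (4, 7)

>>> sense dir→north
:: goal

>>> move dir→north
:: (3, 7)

Answer: (3, 7)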